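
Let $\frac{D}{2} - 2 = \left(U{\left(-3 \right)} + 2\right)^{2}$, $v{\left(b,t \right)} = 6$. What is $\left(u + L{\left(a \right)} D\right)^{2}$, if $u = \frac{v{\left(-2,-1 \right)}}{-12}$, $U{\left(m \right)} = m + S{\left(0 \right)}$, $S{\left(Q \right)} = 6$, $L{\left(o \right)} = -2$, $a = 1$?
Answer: $\frac{47089}{4} \approx 11772.0$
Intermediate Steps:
$U{\left(m \right)} = 6 + m$ ($U{\left(m \right)} = m + 6 = 6 + m$)
$D = 54$ ($D = 4 + 2 \left(\left(6 - 3\right) + 2\right)^{2} = 4 + 2 \left(3 + 2\right)^{2} = 4 + 2 \cdot 5^{2} = 4 + 2 \cdot 25 = 4 + 50 = 54$)
$u = - \frac{1}{2}$ ($u = \frac{6}{-12} = 6 \left(- \frac{1}{12}\right) = - \frac{1}{2} \approx -0.5$)
$\left(u + L{\left(a \right)} D\right)^{2} = \left(- \frac{1}{2} - 108\right)^{2} = \left(- \frac{217}{2}\right)^{2} = \frac{47089}{4}$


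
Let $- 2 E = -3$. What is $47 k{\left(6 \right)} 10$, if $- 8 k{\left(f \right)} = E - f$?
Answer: $\frac{2115}{8} \approx 264.38$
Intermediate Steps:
$E = \frac{3}{2}$ ($E = \left(- \frac{1}{2}\right) \left(-3\right) = \frac{3}{2} \approx 1.5$)
$k{\left(f \right)} = - \frac{3}{16} + \frac{f}{8}$ ($k{\left(f \right)} = - \frac{\frac{3}{2} - f}{8} = - \frac{3}{16} + \frac{f}{8}$)
$47 k{\left(6 \right)} 10 = 47 \left(- \frac{3}{16} + \frac{1}{8} \cdot 6\right) 10 = 47 \left(- \frac{3}{16} + \frac{3}{4}\right) 10 = 47 \cdot \frac{9}{16} \cdot 10 = \frac{423}{16} \cdot 10 = \frac{2115}{8}$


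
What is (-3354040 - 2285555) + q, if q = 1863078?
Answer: -3776517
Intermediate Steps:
(-3354040 - 2285555) + q = (-3354040 - 2285555) + 1863078 = -5639595 + 1863078 = -3776517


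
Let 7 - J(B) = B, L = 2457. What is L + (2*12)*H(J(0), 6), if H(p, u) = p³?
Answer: 10689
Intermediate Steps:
J(B) = 7 - B
L + (2*12)*H(J(0), 6) = 2457 + (2*12)*(7 - 1*0)³ = 2457 + 24*(7 + 0)³ = 2457 + 24*7³ = 2457 + 24*343 = 2457 + 8232 = 10689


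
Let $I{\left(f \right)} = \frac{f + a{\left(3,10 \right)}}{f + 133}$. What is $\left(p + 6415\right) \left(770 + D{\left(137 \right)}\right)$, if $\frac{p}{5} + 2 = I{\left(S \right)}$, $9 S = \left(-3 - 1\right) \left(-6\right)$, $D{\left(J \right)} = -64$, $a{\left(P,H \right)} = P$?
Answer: $\frac{1840485520}{407} \approx 4.5221 \cdot 10^{6}$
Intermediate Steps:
$S = \frac{8}{3}$ ($S = \frac{\left(-3 - 1\right) \left(-6\right)}{9} = \frac{\left(-4\right) \left(-6\right)}{9} = \frac{1}{9} \cdot 24 = \frac{8}{3} \approx 2.6667$)
$I{\left(f \right)} = \frac{3 + f}{133 + f}$ ($I{\left(f \right)} = \frac{f + 3}{f + 133} = \frac{3 + f}{133 + f}$)
$p = - \frac{3985}{407}$ ($p = -10 + 5 \frac{3 + \frac{8}{3}}{133 + \frac{8}{3}} = -10 + 5 \frac{1}{\frac{407}{3}} \cdot \frac{17}{3} = -10 + 5 \cdot \frac{3}{407} \cdot \frac{17}{3} = -10 + 5 \cdot \frac{17}{407} = -10 + \frac{85}{407} = - \frac{3985}{407} \approx -9.7912$)
$\left(p + 6415\right) \left(770 + D{\left(137 \right)}\right) = \left(- \frac{3985}{407} + 6415\right) \left(770 - 64\right) = \frac{2606920}{407} \cdot 706 = \frac{1840485520}{407}$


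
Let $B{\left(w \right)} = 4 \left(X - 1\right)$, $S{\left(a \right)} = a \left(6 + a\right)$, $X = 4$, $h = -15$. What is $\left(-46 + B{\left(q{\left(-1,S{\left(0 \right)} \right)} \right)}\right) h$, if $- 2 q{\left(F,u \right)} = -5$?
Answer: $510$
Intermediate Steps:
$q{\left(F,u \right)} = \frac{5}{2}$ ($q{\left(F,u \right)} = \left(- \frac{1}{2}\right) \left(-5\right) = \frac{5}{2}$)
$B{\left(w \right)} = 12$ ($B{\left(w \right)} = 4 \left(4 - 1\right) = 4 \cdot 3 = 12$)
$\left(-46 + B{\left(q{\left(-1,S{\left(0 \right)} \right)} \right)}\right) h = \left(-46 + 12\right) \left(-15\right) = \left(-34\right) \left(-15\right) = 510$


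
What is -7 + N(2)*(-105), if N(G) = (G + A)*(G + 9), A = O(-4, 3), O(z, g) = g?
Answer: -5782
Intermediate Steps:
A = 3
N(G) = (3 + G)*(9 + G) (N(G) = (G + 3)*(G + 9) = (3 + G)*(9 + G))
-7 + N(2)*(-105) = -7 + (27 + 2² + 12*2)*(-105) = -7 + (27 + 4 + 24)*(-105) = -7 + 55*(-105) = -7 - 5775 = -5782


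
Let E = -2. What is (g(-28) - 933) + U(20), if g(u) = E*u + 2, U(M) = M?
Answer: -855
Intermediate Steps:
g(u) = 2 - 2*u (g(u) = -2*u + 2 = 2 - 2*u)
(g(-28) - 933) + U(20) = ((2 - 2*(-28)) - 933) + 20 = ((2 + 56) - 933) + 20 = (58 - 933) + 20 = -875 + 20 = -855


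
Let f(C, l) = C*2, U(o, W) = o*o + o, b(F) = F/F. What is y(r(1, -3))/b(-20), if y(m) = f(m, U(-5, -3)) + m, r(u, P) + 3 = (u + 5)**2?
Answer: 99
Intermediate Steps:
b(F) = 1
U(o, W) = o + o**2 (U(o, W) = o**2 + o = o + o**2)
f(C, l) = 2*C
r(u, P) = -3 + (5 + u)**2 (r(u, P) = -3 + (u + 5)**2 = -3 + (5 + u)**2)
y(m) = 3*m (y(m) = 2*m + m = 3*m)
y(r(1, -3))/b(-20) = (3*(-3 + (5 + 1)**2))/1 = (3*(-3 + 6**2))*1 = (3*(-3 + 36))*1 = (3*33)*1 = 99*1 = 99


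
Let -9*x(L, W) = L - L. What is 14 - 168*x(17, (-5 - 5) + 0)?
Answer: 14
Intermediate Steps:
x(L, W) = 0 (x(L, W) = -(L - L)/9 = -⅑*0 = 0)
14 - 168*x(17, (-5 - 5) + 0) = 14 - 168*0 = 14 + 0 = 14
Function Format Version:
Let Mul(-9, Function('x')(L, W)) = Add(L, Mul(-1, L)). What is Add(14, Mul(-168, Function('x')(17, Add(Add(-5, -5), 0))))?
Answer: 14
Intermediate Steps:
Function('x')(L, W) = 0 (Function('x')(L, W) = Mul(Rational(-1, 9), Add(L, Mul(-1, L))) = Mul(Rational(-1, 9), 0) = 0)
Add(14, Mul(-168, Function('x')(17, Add(Add(-5, -5), 0)))) = Add(14, Mul(-168, 0)) = Add(14, 0) = 14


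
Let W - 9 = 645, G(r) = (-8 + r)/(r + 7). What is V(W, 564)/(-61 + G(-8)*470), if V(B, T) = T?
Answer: 564/7459 ≈ 0.075613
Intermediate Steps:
G(r) = (-8 + r)/(7 + r)
W = 654 (W = 9 + 645 = 654)
V(W, 564)/(-61 + G(-8)*470) = 564/(-61 + ((-8 - 8)/(7 - 8))*470) = 564/(-61 + (-16/(-1))*470) = 564/(-61 - 1*(-16)*470) = 564/(-61 + 16*470) = 564/(-61 + 7520) = 564/7459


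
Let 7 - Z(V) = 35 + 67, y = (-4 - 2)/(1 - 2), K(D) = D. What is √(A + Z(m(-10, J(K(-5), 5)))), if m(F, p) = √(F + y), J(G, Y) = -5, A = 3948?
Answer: √3853 ≈ 62.073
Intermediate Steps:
y = 6 (y = -6/(-1) = -6*(-1) = 6)
m(F, p) = √(6 + F) (m(F, p) = √(F + 6) = √(6 + F))
Z(V) = -95 (Z(V) = 7 - (35 + 67) = 7 - 1*102 = 7 - 102 = -95)
√(A + Z(m(-10, J(K(-5), 5)))) = √(3948 - 95) = √3853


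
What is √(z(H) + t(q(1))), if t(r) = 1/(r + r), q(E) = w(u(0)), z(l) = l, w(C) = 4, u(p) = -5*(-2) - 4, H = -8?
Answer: 3*I*√14/4 ≈ 2.8062*I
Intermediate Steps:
u(p) = 6 (u(p) = 10 - 4 = 6)
q(E) = 4
t(r) = 1/(2*r)
√(z(H) + t(q(1))) = √(-8 + (½)/4) = √(-8 + (½)*(¼)) = √(-8 + ⅛) = √(-63/8) = 3*I*√14/4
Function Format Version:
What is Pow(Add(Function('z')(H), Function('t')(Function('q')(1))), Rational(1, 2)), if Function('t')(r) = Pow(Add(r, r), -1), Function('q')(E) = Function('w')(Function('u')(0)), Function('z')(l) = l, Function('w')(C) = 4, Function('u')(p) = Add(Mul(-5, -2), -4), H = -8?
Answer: Mul(Rational(3, 4), I, Pow(14, Rational(1, 2))) ≈ Mul(2.8062, I)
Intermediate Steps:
Function('u')(p) = 6 (Function('u')(p) = Add(10, -4) = 6)
Function('q')(E) = 4
Function('t')(r) = Mul(Rational(1, 2), Pow(r, -1)) (Function('t')(r) = Pow(Mul(2, r), -1) = Mul(Rational(1, 2), Pow(r, -1)))
Pow(Add(Function('z')(H), Function('t')(Function('q')(1))), Rational(1, 2)) = Pow(Add(-8, Mul(Rational(1, 2), Pow(4, -1))), Rational(1, 2)) = Pow(Add(-8, Mul(Rational(1, 2), Rational(1, 4))), Rational(1, 2)) = Pow(Add(-8, Rational(1, 8)), Rational(1, 2)) = Pow(Rational(-63, 8), Rational(1, 2)) = Mul(Rational(3, 4), I, Pow(14, Rational(1, 2)))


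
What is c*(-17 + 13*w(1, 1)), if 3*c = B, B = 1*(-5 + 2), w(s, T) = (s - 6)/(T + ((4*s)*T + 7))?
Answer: 269/12 ≈ 22.417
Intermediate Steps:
w(s, T) = (-6 + s)/(7 + T + 4*T*s) (w(s, T) = (-6 + s)/(T + (4*T*s + 7)) = (-6 + s)/(T + (7 + 4*T*s)) = (-6 + s)/(7 + T + 4*T*s))
B = -3 (B = 1*(-3) = -3)
c = -1 (c = (⅓)*(-3) = -1)
c*(-17 + 13*w(1, 1)) = -(-17 + 13*((-6 + 1)/(7 + 1 + 4*1*1))) = -(-17 + 13*(-5/(7 + 1 + 4))) = -(-17 + 13*(-5/12)) = -(-17 - 65/12) = -1*(-269/12) = 269/12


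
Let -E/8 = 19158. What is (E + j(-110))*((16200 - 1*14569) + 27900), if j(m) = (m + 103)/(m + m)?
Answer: -995728413763/220 ≈ -4.5260e+9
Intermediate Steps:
E = -153264 (E = -8*19158 = -153264)
j(m) = (103 + m)/(2*m) (j(m) = (103 + m)/((2*m)) = (103 + m)*(1/(2*m)) = (103 + m)/(2*m))
(E + j(-110))*((16200 - 1*14569) + 27900) = (-153264 + (1/2)*(103 - 110)/(-110))*((16200 - 1*14569) + 27900) = (-153264 + (1/2)*(-1/110)*(-7))*((16200 - 14569) + 27900) = (-153264 + 7/220)*(1631 + 27900) = -33718073/220*29531 = -995728413763/220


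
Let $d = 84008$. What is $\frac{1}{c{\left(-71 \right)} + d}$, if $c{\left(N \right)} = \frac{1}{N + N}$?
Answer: $\frac{142}{11929135} \approx 1.1904 \cdot 10^{-5}$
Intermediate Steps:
$c{\left(N \right)} = \frac{1}{2 N}$
$\frac{1}{c{\left(-71 \right)} + d} = \frac{1}{\frac{1}{2 \left(-71\right)} + 84008} = \frac{1}{\frac{1}{2} \left(- \frac{1}{71}\right) + 84008} = \frac{1}{- \frac{1}{142} + 84008} = \frac{1}{\frac{11929135}{142}} = \frac{142}{11929135}$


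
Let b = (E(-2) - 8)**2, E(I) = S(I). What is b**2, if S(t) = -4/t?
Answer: 1296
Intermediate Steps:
E(I) = -4/I
b = 36 (b = (-4/(-2) - 8)**2 = (-4*(-1/2) - 8)**2 = (2 - 8)**2 = (-6)**2 = 36)
b**2 = 36**2 = 1296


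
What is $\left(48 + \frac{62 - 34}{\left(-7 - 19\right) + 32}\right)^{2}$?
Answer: $\frac{24964}{9} \approx 2773.8$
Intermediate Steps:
$\left(48 + \frac{62 - 34}{\left(-7 - 19\right) + 32}\right)^{2} = \left(48 + \frac{28}{-26 + 32}\right)^{2} = \left(48 + \frac{28}{6}\right)^{2} = \left(48 + 28 \cdot \frac{1}{6}\right)^{2} = \left(48 + \frac{14}{3}\right)^{2} = \left(\frac{158}{3}\right)^{2} = \frac{24964}{9}$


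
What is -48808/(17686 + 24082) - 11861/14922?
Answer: -152965403/77907762 ≈ -1.9634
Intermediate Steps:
-48808/(17686 + 24082) - 11861/14922 = -48808/41768 - 11861*1/14922 = -48808*1/41768 - 11861/14922 = -6101/5221 - 11861/14922 = -152965403/77907762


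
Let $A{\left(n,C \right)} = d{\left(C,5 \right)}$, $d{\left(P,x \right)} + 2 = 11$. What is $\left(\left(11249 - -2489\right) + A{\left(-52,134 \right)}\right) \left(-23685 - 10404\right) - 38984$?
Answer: $-468660467$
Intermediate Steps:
$d{\left(P,x \right)} = 9$ ($d{\left(P,x \right)} = -2 + 11 = 9$)
$A{\left(n,C \right)} = 9$
$\left(\left(11249 - -2489\right) + A{\left(-52,134 \right)}\right) \left(-23685 - 10404\right) - 38984 = \left(\left(11249 - -2489\right) + 9\right) \left(-23685 - 10404\right) - 38984 = \left(\left(11249 + 2489\right) + 9\right) \left(-34089\right) - 38984 = \left(13738 + 9\right) \left(-34089\right) - 38984 = 13747 \left(-34089\right) - 38984 = -468621483 - 38984 = -468660467$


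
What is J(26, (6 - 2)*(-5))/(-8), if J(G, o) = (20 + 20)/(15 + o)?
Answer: 1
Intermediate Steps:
J(G, o) = 40/(15 + o)
J(26, (6 - 2)*(-5))/(-8) = (40/(15 + (6 - 2)*(-5)))/(-8) = -5/(15 + 4*(-5)) = -5/(15 - 20) = -5/(-5) = -5*(-1)/5 = -⅛*(-8) = 1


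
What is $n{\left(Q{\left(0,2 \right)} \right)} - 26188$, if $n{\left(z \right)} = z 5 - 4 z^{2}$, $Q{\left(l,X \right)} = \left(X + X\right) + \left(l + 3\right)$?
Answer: $-26349$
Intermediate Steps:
$Q{\left(l,X \right)} = 3 + l + 2 X$ ($Q{\left(l,X \right)} = 2 X + \left(3 + l\right) = 3 + l + 2 X$)
$n{\left(z \right)} = - 4 z^{2} + 5 z$ ($n{\left(z \right)} = 5 z - 4 z^{2} = - 4 z^{2} + 5 z$)
$n{\left(Q{\left(0,2 \right)} \right)} - 26188 = \left(3 + 0 + 2 \cdot 2\right) \left(5 - 4 \left(3 + 0 + 2 \cdot 2\right)\right) - 26188 = \left(3 + 0 + 4\right) \left(5 - 4 \left(3 + 0 + 4\right)\right) - 26188 = 7 \left(5 - 28\right) - 26188 = 7 \left(-23\right) - 26188 = -161 - 26188 = -26349$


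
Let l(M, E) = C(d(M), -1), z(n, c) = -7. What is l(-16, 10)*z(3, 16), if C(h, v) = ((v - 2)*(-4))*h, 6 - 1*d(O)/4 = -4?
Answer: -3360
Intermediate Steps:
d(O) = 40 (d(O) = 24 - 4*(-4) = 24 + 16 = 40)
C(h, v) = h*(8 - 4*v) (C(h, v) = ((-2 + v)*(-4))*h = (8 - 4*v)*h = h*(8 - 4*v))
l(M, E) = 480 (l(M, E) = 4*40*(2 - 1*(-1)) = 4*40*(2 + 1) = 4*40*3 = 480)
l(-16, 10)*z(3, 16) = 480*(-7) = -3360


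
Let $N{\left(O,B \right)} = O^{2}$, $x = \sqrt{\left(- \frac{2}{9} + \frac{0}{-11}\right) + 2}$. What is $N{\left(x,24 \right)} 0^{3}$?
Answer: $0$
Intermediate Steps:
$x = \frac{4}{3}$ ($x = \sqrt{\left(\left(-2\right) \frac{1}{9} + 0 \left(- \frac{1}{11}\right)\right) + 2} = \sqrt{\left(- \frac{2}{9} + 0\right) + 2} = \sqrt{- \frac{2}{9} + 2} = \sqrt{\frac{16}{9}} = \frac{4}{3} \approx 1.3333$)
$N{\left(x,24 \right)} 0^{3} = \left(\frac{4}{3}\right)^{2} \cdot 0^{3} = \frac{16}{9} \cdot 0 = 0$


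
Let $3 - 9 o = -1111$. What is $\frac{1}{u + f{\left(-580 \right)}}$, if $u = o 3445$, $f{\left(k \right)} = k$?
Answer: $\frac{9}{3832510} \approx 2.3483 \cdot 10^{-6}$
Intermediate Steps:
$o = \frac{1114}{9}$ ($o = \frac{1}{3} - - \frac{1111}{9} = \frac{1}{3} + \frac{1111}{9} = \frac{1114}{9} \approx 123.78$)
$u = \frac{3837730}{9}$ ($u = \frac{1114}{9} \cdot 3445 = \frac{3837730}{9} \approx 4.2641 \cdot 10^{5}$)
$\frac{1}{u + f{\left(-580 \right)}} = \frac{1}{\frac{3837730}{9} - 580} = \frac{1}{\frac{3832510}{9}} = \frac{9}{3832510}$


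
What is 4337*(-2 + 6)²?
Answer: 69392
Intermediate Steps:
4337*(-2 + 6)² = 4337*4² = 4337*16 = 69392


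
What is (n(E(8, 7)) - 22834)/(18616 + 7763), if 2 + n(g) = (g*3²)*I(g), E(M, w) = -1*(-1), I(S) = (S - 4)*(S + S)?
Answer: -7630/8793 ≈ -0.86774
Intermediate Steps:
I(S) = 2*S*(-4 + S) (I(S) = (-4 + S)*(2*S) = 2*S*(-4 + S))
E(M, w) = 1
n(g) = -2 + 18*g²*(-4 + g) (n(g) = -2 + (g*3²)*(2*g*(-4 + g)) = -2 + (g*9)*(2*g*(-4 + g)) = -2 + (9*g)*(2*g*(-4 + g)) = -2 + 18*g²*(-4 + g))
(n(E(8, 7)) - 22834)/(18616 + 7763) = ((-2 + 18*1²*(-4 + 1)) - 22834)/(18616 + 7763) = ((-2 + 18*1*(-3)) - 22834)/26379 = ((-2 - 54) - 22834)*(1/26379) = (-56 - 22834)*(1/26379) = -22890*1/26379 = -7630/8793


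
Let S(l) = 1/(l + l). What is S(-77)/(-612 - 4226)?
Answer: 1/745052 ≈ 1.3422e-6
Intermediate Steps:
S(l) = 1/(2*l)
S(-77)/(-612 - 4226) = ((½)/(-77))/(-612 - 4226) = ((½)*(-1/77))/(-4838) = -1/154*(-1/4838) = 1/745052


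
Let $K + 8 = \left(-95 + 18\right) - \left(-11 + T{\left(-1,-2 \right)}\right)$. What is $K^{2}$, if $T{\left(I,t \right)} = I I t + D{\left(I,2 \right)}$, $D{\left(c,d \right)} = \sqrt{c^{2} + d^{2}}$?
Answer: $\left(72 + \sqrt{5}\right)^{2} \approx 5511.0$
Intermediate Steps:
$T{\left(I,t \right)} = \sqrt{4 + I^{2}} + t I^{2}$ ($T{\left(I,t \right)} = I I t + \sqrt{I^{2} + 2^{2}} = I^{2} t + \sqrt{I^{2} + 4} = t I^{2} + \sqrt{4 + I^{2}} = \sqrt{4 + I^{2}} + t I^{2}$)
$K = -72 - \sqrt{5}$ ($K = -8 - \left(64 + \sqrt{4 + \left(-1\right)^{2}}\right) = -8 - \left(64 + \sqrt{4 + 1}\right) = -8 - \left(64 + \sqrt{5}\right) = -72 - \sqrt{5} \approx -74.236$)
$K^{2} = \left(-72 - \sqrt{5}\right)^{2}$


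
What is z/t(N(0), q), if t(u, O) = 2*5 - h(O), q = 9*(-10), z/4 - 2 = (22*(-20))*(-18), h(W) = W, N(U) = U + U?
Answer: 7922/25 ≈ 316.88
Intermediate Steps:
N(U) = 2*U
z = 31688 (z = 8 + 4*((22*(-20))*(-18)) = 8 + 4*(-440*(-18)) = 8 + 4*7920 = 8 + 31680 = 31688)
q = -90
t(u, O) = 10 - O (t(u, O) = 2*5 - O = 10 - O)
z/t(N(0), q) = 31688/(10 - 1*(-90)) = 31688/(10 + 90) = 31688/100 = 31688*(1/100) = 7922/25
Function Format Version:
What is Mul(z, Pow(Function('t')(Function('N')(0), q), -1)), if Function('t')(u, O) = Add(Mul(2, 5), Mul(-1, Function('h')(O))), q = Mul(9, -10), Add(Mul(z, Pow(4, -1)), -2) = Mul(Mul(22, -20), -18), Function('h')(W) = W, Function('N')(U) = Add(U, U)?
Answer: Rational(7922, 25) ≈ 316.88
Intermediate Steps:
Function('N')(U) = Mul(2, U)
z = 31688 (z = Add(8, Mul(4, Mul(Mul(22, -20), -18))) = Add(8, Mul(4, Mul(-440, -18))) = Add(8, Mul(4, 7920)) = Add(8, 31680) = 31688)
q = -90
Function('t')(u, O) = Add(10, Mul(-1, O)) (Function('t')(u, O) = Add(Mul(2, 5), Mul(-1, O)) = Add(10, Mul(-1, O)))
Mul(z, Pow(Function('t')(Function('N')(0), q), -1)) = Mul(31688, Pow(Add(10, Mul(-1, -90)), -1)) = Mul(31688, Pow(Add(10, 90), -1)) = Mul(31688, Pow(100, -1)) = Mul(31688, Rational(1, 100)) = Rational(7922, 25)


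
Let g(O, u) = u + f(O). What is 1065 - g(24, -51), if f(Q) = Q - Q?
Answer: 1116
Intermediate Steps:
f(Q) = 0
g(O, u) = u (g(O, u) = u + 0 = u)
1065 - g(24, -51) = 1065 - 1*(-51) = 1065 + 51 = 1116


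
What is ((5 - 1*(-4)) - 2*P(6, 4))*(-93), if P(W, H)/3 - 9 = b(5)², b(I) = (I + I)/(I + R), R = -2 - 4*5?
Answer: 1265265/289 ≈ 4378.1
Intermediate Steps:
R = -22 (R = -2 - 20 = -22)
b(I) = 2*I/(-22 + I) (b(I) = (I + I)/(I - 22) = (2*I)/(-22 + I) = 2*I/(-22 + I))
P(W, H) = 8103/289 (P(W, H) = 27 + 3*(2*5/(-22 + 5))² = 27 + 3*(2*5/(-17))² = 27 + 3*(2*5*(-1/17))² = 27 + 3*(-10/17)² = 27 + 3*(100/289) = 27 + 300/289 = 8103/289)
((5 - 1*(-4)) - 2*P(6, 4))*(-93) = ((5 - 1*(-4)) - 2*8103/289)*(-93) = ((5 + 4) - 16206/289)*(-93) = (9 - 16206/289)*(-93) = -13605/289*(-93) = 1265265/289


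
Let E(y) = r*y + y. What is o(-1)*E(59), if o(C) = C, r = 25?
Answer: -1534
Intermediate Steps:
E(y) = 26*y (E(y) = 25*y + y = 26*y)
o(-1)*E(59) = -26*59 = -1*1534 = -1534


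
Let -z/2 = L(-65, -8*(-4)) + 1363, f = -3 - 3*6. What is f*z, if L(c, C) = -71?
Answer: 54264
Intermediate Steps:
f = -21 (f = -3 - 18 = -21)
z = -2584 (z = -2*(-71 + 1363) = -2*1292 = -2584)
f*z = -21*(-2584) = 54264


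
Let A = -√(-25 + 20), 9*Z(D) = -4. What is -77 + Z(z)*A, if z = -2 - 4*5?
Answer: -77 + 4*I*√5/9 ≈ -77.0 + 0.99381*I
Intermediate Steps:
z = -22 (z = -2 - 20 = -22)
Z(D) = -4/9 (Z(D) = (⅑)*(-4) = -4/9)
A = -I*√5 (A = -√(-5) = -I*√5 ≈ -2.2361*I)
-77 + Z(z)*A = -77 - (-4)*I*√5/9 = -77 + 4*I*√5/9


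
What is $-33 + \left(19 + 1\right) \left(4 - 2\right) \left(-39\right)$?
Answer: $-1593$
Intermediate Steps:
$-33 + \left(19 + 1\right) \left(4 - 2\right) \left(-39\right) = -33 + 20 \cdot 2 \left(-39\right) = -33 + 40 \left(-39\right) = -33 - 1560 = -1593$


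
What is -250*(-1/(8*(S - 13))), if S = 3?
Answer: -25/8 ≈ -3.1250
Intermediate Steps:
-250*(-1/(8*(S - 13))) = -250*(-1/(8*(3 - 13))) = -250/((-10*(-8))) = -250/80 = -250*1/80 = -25/8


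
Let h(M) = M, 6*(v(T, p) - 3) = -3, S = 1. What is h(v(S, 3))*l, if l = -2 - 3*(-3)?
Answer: 35/2 ≈ 17.500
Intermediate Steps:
v(T, p) = 5/2 (v(T, p) = 3 + (⅙)*(-3) = 3 - ½ = 5/2)
l = 7 (l = -2 + 9 = 7)
h(v(S, 3))*l = (5/2)*7 = 35/2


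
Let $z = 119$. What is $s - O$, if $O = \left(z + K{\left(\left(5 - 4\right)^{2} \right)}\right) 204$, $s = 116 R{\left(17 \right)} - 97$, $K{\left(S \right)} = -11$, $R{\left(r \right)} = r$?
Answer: $-20157$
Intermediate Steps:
$s = 1875$ ($s = 116 \cdot 17 - 97 = 1972 - 97 = 1875$)
$O = 22032$ ($O = \left(119 - 11\right) 204 = 108 \cdot 204 = 22032$)
$s - O = 1875 - 22032 = -20157$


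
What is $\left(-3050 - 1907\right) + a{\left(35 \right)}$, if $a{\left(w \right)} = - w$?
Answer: $-4992$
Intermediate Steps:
$\left(-3050 - 1907\right) + a{\left(35 \right)} = \left(-3050 - 1907\right) - 35 = -4957 - 35 = -4992$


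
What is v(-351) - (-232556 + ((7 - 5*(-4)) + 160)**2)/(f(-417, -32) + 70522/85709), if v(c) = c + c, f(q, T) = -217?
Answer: -29941872545/18528331 ≈ -1616.0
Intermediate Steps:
v(c) = 2*c
v(-351) - (-232556 + ((7 - 5*(-4)) + 160)**2)/(f(-417, -32) + 70522/85709) = 2*(-351) - (-232556 + ((7 - 5*(-4)) + 160)**2)/(-217 + 70522/85709) = -702 - (-232556 + ((7 + 20) + 160)**2)/(-217 + 70522*(1/85709)) = -702 - (-232556 + (27 + 160)**2)/(-217 + 70522/85709) = -702 - (-232556 + 187**2)/(-18528331/85709) = -702 - (-232556 + 34969)*(-85709)/18528331 = -702 - (-197587)*(-85709)/18528331 = -702 - 1*16934984183/18528331 = -702 - 16934984183/18528331 = -29941872545/18528331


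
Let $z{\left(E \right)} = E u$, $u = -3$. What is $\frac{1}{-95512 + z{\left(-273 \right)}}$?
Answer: $- \frac{1}{94693} \approx -1.056 \cdot 10^{-5}$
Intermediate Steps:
$z{\left(E \right)} = - 3 E$ ($z{\left(E \right)} = E \left(-3\right) = - 3 E$)
$\frac{1}{-95512 + z{\left(-273 \right)}} = \frac{1}{-95512 - -819} = \frac{1}{-95512 + 819} = \frac{1}{-94693} = - \frac{1}{94693}$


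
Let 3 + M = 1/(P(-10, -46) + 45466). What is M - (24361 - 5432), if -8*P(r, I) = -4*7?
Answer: -1721657146/90939 ≈ -18932.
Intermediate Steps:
P(r, I) = 7/2 (P(r, I) = -(-1)*7/2 = -1/8*(-28) = 7/2)
M = -272815/90939 (M = -3 + 1/(7/2 + 45466) = -3 + 1/(90939/2) = -3 + 2/90939 = -272815/90939 ≈ -3.0000)
M - (24361 - 5432) = -272815/90939 - (24361 - 5432) = -272815/90939 - 1*18929 = -272815/90939 - 18929 = -1721657146/90939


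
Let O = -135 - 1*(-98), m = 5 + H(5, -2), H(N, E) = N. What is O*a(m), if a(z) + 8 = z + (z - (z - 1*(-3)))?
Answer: 37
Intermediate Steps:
m = 10 (m = 5 + 5 = 10)
O = -37 (O = -135 + 98 = -37)
a(z) = -11 + z (a(z) = -8 + (z + (z - (z - 1*(-3)))) = -8 + (z + (z - (z + 3))) = -8 + (z + (z - (3 + z))) = -8 + (z + (z + (-3 - z))) = -8 + (z - 3) = -8 + (-3 + z) = -11 + z)
O*a(m) = -37*(-11 + 10) = -37*(-1) = 37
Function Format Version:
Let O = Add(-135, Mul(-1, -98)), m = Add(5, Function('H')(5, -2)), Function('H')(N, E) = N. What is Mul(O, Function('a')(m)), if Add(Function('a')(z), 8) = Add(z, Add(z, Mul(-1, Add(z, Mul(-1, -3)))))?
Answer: 37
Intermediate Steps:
m = 10 (m = Add(5, 5) = 10)
O = -37 (O = Add(-135, 98) = -37)
Function('a')(z) = Add(-11, z) (Function('a')(z) = Add(-8, Add(z, Add(z, Mul(-1, Add(z, Mul(-1, -3)))))) = Add(-8, Add(z, Add(z, Mul(-1, Add(z, 3))))) = Add(-8, Add(z, Add(z, Mul(-1, Add(3, z))))) = Add(-8, Add(z, Add(z, Add(-3, Mul(-1, z))))) = Add(-8, Add(z, -3)) = Add(-8, Add(-3, z)) = Add(-11, z))
Mul(O, Function('a')(m)) = Mul(-37, Add(-11, 10)) = Mul(-37, -1) = 37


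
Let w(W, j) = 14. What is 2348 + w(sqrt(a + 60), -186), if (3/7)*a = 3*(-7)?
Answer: 2362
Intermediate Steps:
a = -49 (a = 7*(3*(-7))/3 = (7/3)*(-21) = -49)
2348 + w(sqrt(a + 60), -186) = 2348 + 14 = 2362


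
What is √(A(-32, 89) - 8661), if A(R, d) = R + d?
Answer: 6*I*√239 ≈ 92.758*I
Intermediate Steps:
√(A(-32, 89) - 8661) = √((-32 + 89) - 8661) = √(57 - 8661) = √(-8604) = 6*I*√239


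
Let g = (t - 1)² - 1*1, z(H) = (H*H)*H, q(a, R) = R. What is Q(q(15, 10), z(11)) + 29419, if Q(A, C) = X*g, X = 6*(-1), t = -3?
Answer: 29329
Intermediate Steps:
z(H) = H³ (z(H) = H²*H = H³)
g = 15 (g = (-3 - 1)² - 1*1 = (-4)² - 1 = 16 - 1 = 15)
X = -6
Q(A, C) = -90 (Q(A, C) = -6*15 = -90)
Q(q(15, 10), z(11)) + 29419 = -90 + 29419 = 29329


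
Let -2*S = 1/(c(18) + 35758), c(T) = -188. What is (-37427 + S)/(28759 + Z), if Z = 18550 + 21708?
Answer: -2662556781/4909869380 ≈ -0.54229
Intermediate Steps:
S = -1/71140 (S = -1/(2*(-188 + 35758)) = -1/2/35570 = -1/2*1/35570 = -1/71140 ≈ -1.4057e-5)
Z = 40258
(-37427 + S)/(28759 + Z) = (-37427 - 1/71140)/(28759 + 40258) = -2662556781/71140/69017 = -2662556781/71140*1/69017 = -2662556781/4909869380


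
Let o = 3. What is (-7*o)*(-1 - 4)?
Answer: 105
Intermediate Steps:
(-7*o)*(-1 - 4) = (-7*3)*(-1 - 4) = -21*(-5) = 105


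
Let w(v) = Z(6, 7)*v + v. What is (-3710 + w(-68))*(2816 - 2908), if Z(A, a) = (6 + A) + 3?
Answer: 441416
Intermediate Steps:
Z(A, a) = 9 + A
w(v) = 16*v (w(v) = (9 + 6)*v + v = 15*v + v = 16*v)
(-3710 + w(-68))*(2816 - 2908) = (-3710 + 16*(-68))*(2816 - 2908) = (-3710 - 1088)*(-92) = -4798*(-92) = 441416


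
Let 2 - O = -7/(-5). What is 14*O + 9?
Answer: 87/5 ≈ 17.400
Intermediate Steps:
O = ⅗ (O = 2 - (-7)/(-5) = 2 - (-7)*(-1)/5 = 2 - 1*7/5 = 2 - 7/5 = ⅗ ≈ 0.60000)
14*O + 9 = 14*(⅗) + 9 = 42/5 + 9 = 87/5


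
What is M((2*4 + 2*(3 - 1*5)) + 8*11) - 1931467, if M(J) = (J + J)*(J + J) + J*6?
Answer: -1897059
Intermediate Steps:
M(J) = 4*J² + 6*J (M(J) = (2*J)*(2*J) + 6*J = 4*J² + 6*J)
M((2*4 + 2*(3 - 1*5)) + 8*11) - 1931467 = 2*((2*4 + 2*(3 - 1*5)) + 8*11)*(3 + 2*((2*4 + 2*(3 - 1*5)) + 8*11)) - 1931467 = 2*((8 + 2*(3 - 5)) + 88)*(3 + 2*((8 + 2*(3 - 5)) + 88)) - 1931467 = 2*((8 + 2*(-2)) + 88)*(3 + 2*((8 + 2*(-2)) + 88)) - 1931467 = 2*((8 - 4) + 88)*(3 + 2*((8 - 4) + 88)) - 1931467 = 2*(4 + 88)*(3 + 2*(4 + 88)) - 1931467 = 2*92*(3 + 2*92) - 1931467 = 2*92*(3 + 184) - 1931467 = 2*92*187 - 1931467 = 34408 - 1931467 = -1897059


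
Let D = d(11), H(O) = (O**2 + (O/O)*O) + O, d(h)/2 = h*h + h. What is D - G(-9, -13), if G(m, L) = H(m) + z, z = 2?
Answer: 199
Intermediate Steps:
d(h) = 2*h + 2*h**2 (d(h) = 2*(h*h + h) = 2*(h**2 + h) = 2*(h + h**2) = 2*h + 2*h**2)
H(O) = O**2 + 2*O (H(O) = (O**2 + 1*O) + O = (O**2 + O) + O = (O + O**2) + O = O**2 + 2*O)
G(m, L) = 2 + m*(2 + m) (G(m, L) = m*(2 + m) + 2 = 2 + m*(2 + m))
D = 264 (D = 2*11*(1 + 11) = 2*11*12 = 264)
D - G(-9, -13) = 264 - (2 - 9*(2 - 9)) = 264 - (2 - 9*(-7)) = 264 - (2 + 63) = 264 - 1*65 = 264 - 65 = 199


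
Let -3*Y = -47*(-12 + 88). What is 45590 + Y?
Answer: 140342/3 ≈ 46781.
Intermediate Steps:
Y = 3572/3 (Y = -(-47)*(-12 + 88)/3 = -(-47)*76/3 = -1/3*(-3572) = 3572/3 ≈ 1190.7)
45590 + Y = 45590 + 3572/3 = 140342/3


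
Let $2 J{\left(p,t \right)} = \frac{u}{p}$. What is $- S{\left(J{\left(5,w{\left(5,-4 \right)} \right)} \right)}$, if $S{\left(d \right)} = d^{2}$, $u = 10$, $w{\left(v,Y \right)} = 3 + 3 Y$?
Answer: $-1$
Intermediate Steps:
$J{\left(p,t \right)} = \frac{5}{p}$ ($J{\left(p,t \right)} = \frac{10 \frac{1}{p}}{2} = \frac{5}{p}$)
$- S{\left(J{\left(5,w{\left(5,-4 \right)} \right)} \right)} = - \left(\frac{5}{5}\right)^{2} = - \left(5 \cdot \frac{1}{5}\right)^{2} = - 1^{2} = \left(-1\right) 1 = -1$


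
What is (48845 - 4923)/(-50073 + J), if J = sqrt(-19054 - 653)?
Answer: -366551051/417887506 - 21961*I*sqrt(19707)/1253662518 ≈ -0.87715 - 0.0024591*I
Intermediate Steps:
J = I*sqrt(19707) (J = sqrt(-19707) = I*sqrt(19707) ≈ 140.38*I)
(48845 - 4923)/(-50073 + J) = (48845 - 4923)/(-50073 + I*sqrt(19707)) = 43922/(-50073 + I*sqrt(19707))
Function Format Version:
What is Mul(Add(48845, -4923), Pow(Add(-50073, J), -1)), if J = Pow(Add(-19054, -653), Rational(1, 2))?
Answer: Add(Rational(-366551051, 417887506), Mul(Rational(-21961, 1253662518), I, Pow(19707, Rational(1, 2)))) ≈ Add(-0.87715, Mul(-0.0024591, I))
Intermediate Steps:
J = Mul(I, Pow(19707, Rational(1, 2))) (J = Pow(-19707, Rational(1, 2)) = Mul(I, Pow(19707, Rational(1, 2))) ≈ Mul(140.38, I))
Mul(Add(48845, -4923), Pow(Add(-50073, J), -1)) = Mul(Add(48845, -4923), Pow(Add(-50073, Mul(I, Pow(19707, Rational(1, 2)))), -1)) = Mul(43922, Pow(Add(-50073, Mul(I, Pow(19707, Rational(1, 2)))), -1))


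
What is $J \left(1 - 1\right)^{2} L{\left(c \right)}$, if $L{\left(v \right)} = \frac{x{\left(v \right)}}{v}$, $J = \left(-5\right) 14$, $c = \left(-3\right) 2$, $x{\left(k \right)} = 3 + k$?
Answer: $0$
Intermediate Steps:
$c = -6$
$J = -70$
$L{\left(v \right)} = \frac{3 + v}{v}$
$J \left(1 - 1\right)^{2} L{\left(c \right)} = - 70 \left(1 - 1\right)^{2} \frac{3 - 6}{-6} = - 70 \cdot 0^{2} \left(\left(- \frac{1}{6}\right) \left(-3\right)\right) = \left(-70\right) 0 \cdot \frac{1}{2} = 0 \cdot \frac{1}{2} = 0$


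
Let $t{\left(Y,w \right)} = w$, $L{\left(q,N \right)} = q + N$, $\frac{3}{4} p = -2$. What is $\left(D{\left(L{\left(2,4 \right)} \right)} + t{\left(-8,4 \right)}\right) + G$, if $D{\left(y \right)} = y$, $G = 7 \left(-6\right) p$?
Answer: $122$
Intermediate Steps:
$p = - \frac{8}{3}$ ($p = \frac{4}{3} \left(-2\right) = - \frac{8}{3} \approx -2.6667$)
$G = 112$ ($G = 7 \left(-6\right) \left(- \frac{8}{3}\right) = \left(-42\right) \left(- \frac{8}{3}\right) = 112$)
$L{\left(q,N \right)} = N + q$
$\left(D{\left(L{\left(2,4 \right)} \right)} + t{\left(-8,4 \right)}\right) + G = \left(\left(4 + 2\right) + 4\right) + 112 = \left(6 + 4\right) + 112 = 10 + 112 = 122$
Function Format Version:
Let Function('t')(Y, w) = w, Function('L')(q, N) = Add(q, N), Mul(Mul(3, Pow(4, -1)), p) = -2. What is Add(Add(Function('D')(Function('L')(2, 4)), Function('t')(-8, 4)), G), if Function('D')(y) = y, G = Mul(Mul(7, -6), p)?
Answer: 122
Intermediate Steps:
p = Rational(-8, 3) (p = Mul(Rational(4, 3), -2) = Rational(-8, 3) ≈ -2.6667)
G = 112 (G = Mul(Mul(7, -6), Rational(-8, 3)) = Mul(-42, Rational(-8, 3)) = 112)
Function('L')(q, N) = Add(N, q)
Add(Add(Function('D')(Function('L')(2, 4)), Function('t')(-8, 4)), G) = Add(Add(Add(4, 2), 4), 112) = Add(Add(6, 4), 112) = Add(10, 112) = 122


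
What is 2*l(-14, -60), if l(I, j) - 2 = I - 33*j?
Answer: 3936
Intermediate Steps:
l(I, j) = 2 + I - 33*j (l(I, j) = 2 + (I - 33*j) = 2 + I - 33*j)
2*l(-14, -60) = 2*(2 - 14 - 33*(-60)) = 2*(2 - 14 + 1980) = 2*1968 = 3936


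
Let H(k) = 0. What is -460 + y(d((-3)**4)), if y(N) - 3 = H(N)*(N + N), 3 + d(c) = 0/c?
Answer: -457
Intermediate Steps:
d(c) = -3 (d(c) = -3 + 0/c = -3 + 0 = -3)
y(N) = 3 (y(N) = 3 + 0*(N + N) = 3 + 0*(2*N) = 3 + 0 = 3)
-460 + y(d((-3)**4)) = -460 + 3 = -457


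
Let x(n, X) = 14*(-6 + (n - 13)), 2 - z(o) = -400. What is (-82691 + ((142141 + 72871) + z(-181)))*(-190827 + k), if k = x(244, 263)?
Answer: -24909054471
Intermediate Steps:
z(o) = 402 (z(o) = 2 - 1*(-400) = 2 + 400 = 402)
x(n, X) = -266 + 14*n (x(n, X) = 14*(-6 + (-13 + n)) = 14*(-19 + n) = -266 + 14*n)
k = 3150 (k = -266 + 14*244 = -266 + 3416 = 3150)
(-82691 + ((142141 + 72871) + z(-181)))*(-190827 + k) = (-82691 + ((142141 + 72871) + 402))*(-190827 + 3150) = (-82691 + (215012 + 402))*(-187677) = (-82691 + 215414)*(-187677) = 132723*(-187677) = -24909054471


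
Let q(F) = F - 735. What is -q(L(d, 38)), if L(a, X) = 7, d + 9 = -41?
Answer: 728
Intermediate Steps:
d = -50 (d = -9 - 41 = -50)
q(F) = -735 + F
-q(L(d, 38)) = -(-735 + 7) = -1*(-728) = 728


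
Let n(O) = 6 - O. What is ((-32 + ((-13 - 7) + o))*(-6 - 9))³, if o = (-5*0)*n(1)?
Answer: 474552000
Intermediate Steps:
o = 0 (o = (-5*0)*(6 - 1*1) = 0*(6 - 1) = 0*5 = 0)
((-32 + ((-13 - 7) + o))*(-6 - 9))³ = ((-32 + ((-13 - 7) + 0))*(-6 - 9))³ = ((-32 + (-20 + 0))*(-15))³ = ((-32 - 20)*(-15))³ = (-52*(-15))³ = 780³ = 474552000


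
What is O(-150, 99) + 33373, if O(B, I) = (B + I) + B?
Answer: 33172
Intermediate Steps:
O(B, I) = I + 2*B
O(-150, 99) + 33373 = (99 + 2*(-150)) + 33373 = (99 - 300) + 33373 = -201 + 33373 = 33172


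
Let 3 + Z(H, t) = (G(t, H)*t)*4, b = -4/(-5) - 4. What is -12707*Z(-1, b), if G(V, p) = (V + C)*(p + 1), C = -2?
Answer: 38121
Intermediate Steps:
b = -16/5 (b = -4*(-⅕) - 4 = ⅘ - 4 = -16/5 ≈ -3.2000)
G(V, p) = (1 + p)*(-2 + V) (G(V, p) = (V - 2)*(p + 1) = (-2 + V)*(1 + p) = (1 + p)*(-2 + V))
Z(H, t) = -3 + 4*t*(-2 + t - 2*H + H*t) (Z(H, t) = -3 + ((-2 + t - 2*H + t*H)*t)*4 = -3 + ((-2 + t - 2*H + H*t)*t)*4 = -3 + (t*(-2 + t - 2*H + H*t))*4 = -3 + 4*t*(-2 + t - 2*H + H*t))
-12707*Z(-1, b) = -12707*(-3 + 4*(-16/5)*(-2 - 16/5 - 2*(-1) - 1*(-16/5))) = -12707*(-3 + 4*(-16/5)*(-2 - 16/5 + 2 + 16/5)) = -12707*(-3 + 4*(-16/5)*0) = -12707*(-3 + 0) = -12707*(-3) = 38121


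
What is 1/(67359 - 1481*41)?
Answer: 1/6638 ≈ 0.00015065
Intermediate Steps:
1/(67359 - 1481*41) = 1/(67359 - 60721) = 1/6638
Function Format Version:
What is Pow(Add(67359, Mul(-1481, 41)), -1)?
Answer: Rational(1, 6638) ≈ 0.00015065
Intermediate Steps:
Pow(Add(67359, Mul(-1481, 41)), -1) = Pow(Add(67359, -60721), -1) = Pow(6638, -1) = Rational(1, 6638)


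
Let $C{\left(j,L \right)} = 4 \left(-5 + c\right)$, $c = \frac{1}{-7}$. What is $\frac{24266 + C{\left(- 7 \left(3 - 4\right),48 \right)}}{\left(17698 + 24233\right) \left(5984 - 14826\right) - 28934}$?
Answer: $- \frac{84859}{1297739926} \approx -6.539 \cdot 10^{-5}$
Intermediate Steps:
$c = - \frac{1}{7} \approx -0.14286$
$C{\left(j,L \right)} = - \frac{144}{7}$ ($C{\left(j,L \right)} = 4 \left(-5 - \frac{1}{7}\right) = 4 \left(- \frac{36}{7}\right) = - \frac{144}{7}$)
$\frac{24266 + C{\left(- 7 \left(3 - 4\right),48 \right)}}{\left(17698 + 24233\right) \left(5984 - 14826\right) - 28934} = \frac{24266 - \frac{144}{7}}{\left(17698 + 24233\right) \left(5984 - 14826\right) - 28934} = \frac{169718}{7 \left(41931 \left(-8842\right) - 28934\right)} = \frac{169718}{7 \left(-370753902 - 28934\right)} = \frac{169718}{7 \left(-370782836\right)} = \frac{169718}{7} \left(- \frac{1}{370782836}\right) = - \frac{84859}{1297739926}$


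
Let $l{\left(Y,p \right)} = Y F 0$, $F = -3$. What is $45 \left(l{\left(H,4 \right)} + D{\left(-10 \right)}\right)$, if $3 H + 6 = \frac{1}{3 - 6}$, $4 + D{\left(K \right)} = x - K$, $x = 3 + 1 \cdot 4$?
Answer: $585$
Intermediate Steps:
$x = 7$ ($x = 3 + 4 = 7$)
$D{\left(K \right)} = 3 - K$ ($D{\left(K \right)} = -4 - \left(-7 + K\right) = 3 - K$)
$H = - \frac{19}{9}$ ($H = -2 + \frac{1}{3 \left(3 - 6\right)} = -2 + \frac{1}{3 \left(-3\right)} = -2 + \frac{1}{3} \left(- \frac{1}{3}\right) = -2 - \frac{1}{9} = - \frac{19}{9} \approx -2.1111$)
$l{\left(Y,p \right)} = 0$ ($l{\left(Y,p \right)} = Y \left(-3\right) 0 = - 3 Y 0 = 0$)
$45 \left(l{\left(H,4 \right)} + D{\left(-10 \right)}\right) = 45 \left(0 + \left(3 - -10\right)\right) = 45 \left(0 + \left(3 + 10\right)\right) = 45 \left(0 + 13\right) = 45 \cdot 13 = 585$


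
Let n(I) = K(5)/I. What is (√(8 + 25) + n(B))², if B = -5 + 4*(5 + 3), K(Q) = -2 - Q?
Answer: 24106/729 - 14*√33/27 ≈ 30.089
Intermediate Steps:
B = 27 (B = -5 + 4*8 = -5 + 32 = 27)
n(I) = -7/I (n(I) = (-2 - 1*5)/I = (-2 - 5)/I = -7/I)
(√(8 + 25) + n(B))² = (√(8 + 25) - 7/27)² = (√33 - 7*1/27)² = (√33 - 7/27)² = (-7/27 + √33)²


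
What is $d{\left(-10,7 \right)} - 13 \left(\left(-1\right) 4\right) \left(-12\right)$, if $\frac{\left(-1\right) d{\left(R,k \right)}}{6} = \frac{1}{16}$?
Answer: $234$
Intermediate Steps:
$d{\left(R,k \right)} = - \frac{3}{8}$ ($d{\left(R,k \right)} = - \frac{6}{16} = \left(-6\right) \frac{1}{16} = - \frac{3}{8}$)
$d{\left(-10,7 \right)} - 13 \left(\left(-1\right) 4\right) \left(-12\right) = - \frac{3 - 13 \left(\left(-1\right) 4\right) \left(-12\right)}{8} = - \frac{3 \left(-13\right) \left(-4\right) \left(-12\right)}{8} = - \frac{3 \cdot 52 \left(-12\right)}{8} = \left(- \frac{3}{8}\right) \left(-624\right) = 234$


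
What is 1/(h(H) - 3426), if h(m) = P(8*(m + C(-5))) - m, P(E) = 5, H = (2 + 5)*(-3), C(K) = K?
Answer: -1/3400 ≈ -0.00029412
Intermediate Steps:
H = -21 (H = 7*(-3) = -21)
h(m) = 5 - m
1/(h(H) - 3426) = 1/((5 - 1*(-21)) - 3426) = 1/((5 + 21) - 3426) = 1/(26 - 3426) = 1/(-3400) = -1/3400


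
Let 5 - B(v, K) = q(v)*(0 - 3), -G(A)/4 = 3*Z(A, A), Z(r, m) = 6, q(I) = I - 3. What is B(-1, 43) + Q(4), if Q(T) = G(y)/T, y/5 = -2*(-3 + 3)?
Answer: -25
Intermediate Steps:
q(I) = -3 + I
y = 0 (y = 5*(-2*(-3 + 3)) = 5*(-2*0) = 5*0 = 0)
G(A) = -72 (G(A) = -12*6 = -4*18 = -72)
B(v, K) = -4 + 3*v (B(v, K) = 5 - (-3 + v)*(0 - 3) = 5 - (-3 + v)*(-3) = 5 - (9 - 3*v) = 5 + (-9 + 3*v) = -4 + 3*v)
Q(T) = -72/T
B(-1, 43) + Q(4) = (-4 + 3*(-1)) - 72/4 = (-4 - 3) - 72*¼ = -7 - 18 = -25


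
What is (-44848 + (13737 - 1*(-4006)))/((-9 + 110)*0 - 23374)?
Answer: 2085/1798 ≈ 1.1596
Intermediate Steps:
(-44848 + (13737 - 1*(-4006)))/((-9 + 110)*0 - 23374) = (-44848 + (13737 + 4006))/(101*0 - 23374) = (-44848 + 17743)/(0 - 23374) = -27105/(-23374) = -27105*(-1/23374) = 2085/1798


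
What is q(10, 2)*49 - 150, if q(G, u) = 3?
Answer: -3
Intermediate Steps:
q(10, 2)*49 - 150 = 3*49 - 150 = 147 - 150 = -3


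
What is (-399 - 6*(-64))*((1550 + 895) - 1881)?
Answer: -8460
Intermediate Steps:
(-399 - 6*(-64))*((1550 + 895) - 1881) = (-399 + 384)*(2445 - 1881) = -15*564 = -8460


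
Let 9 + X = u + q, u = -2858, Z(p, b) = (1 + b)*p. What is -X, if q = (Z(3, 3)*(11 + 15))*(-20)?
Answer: 9107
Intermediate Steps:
Z(p, b) = p*(1 + b)
q = -6240 (q = ((3*(1 + 3))*(11 + 15))*(-20) = ((3*4)*26)*(-20) = (12*26)*(-20) = 312*(-20) = -6240)
X = -9107 (X = -9 + (-2858 - 6240) = -9 - 9098 = -9107)
-X = -1*(-9107) = 9107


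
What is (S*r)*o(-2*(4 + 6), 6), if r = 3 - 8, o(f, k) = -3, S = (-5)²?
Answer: 375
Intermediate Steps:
S = 25
r = -5
(S*r)*o(-2*(4 + 6), 6) = (25*(-5))*(-3) = -125*(-3) = 375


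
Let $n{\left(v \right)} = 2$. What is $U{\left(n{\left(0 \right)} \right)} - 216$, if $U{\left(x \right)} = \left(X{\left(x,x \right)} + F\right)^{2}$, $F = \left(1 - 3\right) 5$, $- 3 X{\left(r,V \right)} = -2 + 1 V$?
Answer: $-116$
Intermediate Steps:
$X{\left(r,V \right)} = \frac{2}{3} - \frac{V}{3}$ ($X{\left(r,V \right)} = - \frac{-2 + 1 V}{3} = - \frac{-2 + V}{3} = \frac{2}{3} - \frac{V}{3}$)
$F = -10$ ($F = \left(-2\right) 5 = -10$)
$U{\left(x \right)} = \left(- \frac{28}{3} - \frac{x}{3}\right)^{2}$ ($U{\left(x \right)} = \left(\left(\frac{2}{3} - \frac{x}{3}\right) - 10\right)^{2} = \left(- \frac{28}{3} - \frac{x}{3}\right)^{2}$)
$U{\left(n{\left(0 \right)} \right)} - 216 = \frac{\left(28 + 2\right)^{2}}{9} - 216 = \frac{30^{2}}{9} - 216 = \frac{1}{9} \cdot 900 - 216 = 100 - 216 = -116$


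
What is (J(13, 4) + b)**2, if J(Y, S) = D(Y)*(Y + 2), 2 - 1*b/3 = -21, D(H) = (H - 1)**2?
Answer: 4968441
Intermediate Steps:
D(H) = (-1 + H)**2
b = 69 (b = 6 - 3*(-21) = 6 + 63 = 69)
J(Y, S) = (-1 + Y)**2*(2 + Y) (J(Y, S) = (-1 + Y)**2*(Y + 2) = (-1 + Y)**2*(2 + Y))
(J(13, 4) + b)**2 = ((-1 + 13)**2*(2 + 13) + 69)**2 = (12**2*15 + 69)**2 = (144*15 + 69)**2 = (2160 + 69)**2 = 2229**2 = 4968441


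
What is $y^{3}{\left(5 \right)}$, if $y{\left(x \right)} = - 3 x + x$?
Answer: $-1000$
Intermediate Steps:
$y{\left(x \right)} = - 2 x$
$y^{3}{\left(5 \right)} = \left(\left(-2\right) 5\right)^{3} = \left(-10\right)^{3} = -1000$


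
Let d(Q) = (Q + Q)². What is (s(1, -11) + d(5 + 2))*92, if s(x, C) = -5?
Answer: 17572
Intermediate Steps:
d(Q) = 4*Q² (d(Q) = (2*Q)² = 4*Q²)
(s(1, -11) + d(5 + 2))*92 = (-5 + 4*(5 + 2)²)*92 = (-5 + 4*7²)*92 = (-5 + 4*49)*92 = (-5 + 196)*92 = 191*92 = 17572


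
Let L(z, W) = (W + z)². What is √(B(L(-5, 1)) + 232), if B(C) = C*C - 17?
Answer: √471 ≈ 21.703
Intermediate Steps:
B(C) = -17 + C² (B(C) = C² - 17 = -17 + C²)
√(B(L(-5, 1)) + 232) = √((-17 + ((1 - 5)²)²) + 232) = √((-17 + ((-4)²)²) + 232) = √((-17 + 16²) + 232) = √((-17 + 256) + 232) = √(239 + 232) = √471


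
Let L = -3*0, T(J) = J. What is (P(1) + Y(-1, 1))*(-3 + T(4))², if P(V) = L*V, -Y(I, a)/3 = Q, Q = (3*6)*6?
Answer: -324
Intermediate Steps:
Q = 108 (Q = 18*6 = 108)
Y(I, a) = -324 (Y(I, a) = -3*108 = -324)
L = 0
P(V) = 0 (P(V) = 0*V = 0)
(P(1) + Y(-1, 1))*(-3 + T(4))² = (0 - 324)*(-3 + 4)² = -324*1² = -324*1 = -324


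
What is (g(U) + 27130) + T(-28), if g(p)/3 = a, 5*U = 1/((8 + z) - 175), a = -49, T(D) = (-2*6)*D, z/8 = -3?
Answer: 27319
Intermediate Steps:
z = -24 (z = 8*(-3) = -24)
T(D) = -12*D
U = -1/955 (U = 1/(5*((8 - 24) - 175)) = 1/(5*(-16 - 175)) = (⅕)/(-191) = (⅕)*(-1/191) = -1/955 ≈ -0.0010471)
g(p) = -147 (g(p) = 3*(-49) = -147)
(g(U) + 27130) + T(-28) = (-147 + 27130) - 12*(-28) = 26983 + 336 = 27319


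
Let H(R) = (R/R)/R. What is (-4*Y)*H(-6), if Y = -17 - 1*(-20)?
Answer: 2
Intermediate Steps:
Y = 3 (Y = -17 + 20 = 3)
H(R) = 1/R
(-4*Y)*H(-6) = -4*3/(-6) = -12*(-1/6) = 2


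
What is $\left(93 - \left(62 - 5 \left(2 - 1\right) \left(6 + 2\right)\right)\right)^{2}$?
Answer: $5041$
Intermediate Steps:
$\left(93 - \left(62 - 5 \left(2 - 1\right) \left(6 + 2\right)\right)\right)^{2} = \left(93 - \left(62 - 5 \cdot 8\right)\right)^{2} = \left(93 + \left(-70 + \left(8 + 5 \cdot 8\right)\right)\right)^{2} = \left(93 + \left(-70 + \left(8 + 40\right)\right)\right)^{2} = \left(93 + \left(-70 + 48\right)\right)^{2} = \left(93 - 22\right)^{2} = 71^{2} = 5041$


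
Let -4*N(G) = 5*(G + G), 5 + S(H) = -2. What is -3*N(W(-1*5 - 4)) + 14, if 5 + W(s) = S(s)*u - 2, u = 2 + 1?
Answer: -196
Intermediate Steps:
u = 3
S(H) = -7 (S(H) = -5 - 2 = -7)
W(s) = -28 (W(s) = -5 + (-7*3 - 2) = -5 + (-21 - 2) = -5 - 23 = -28)
N(G) = -5*G/2 (N(G) = -5*(G + G)/4 = -5*2*G/4 = -5*G/2)
-3*N(W(-1*5 - 4)) + 14 = -(-15)*(-28)/2 + 14 = -3*70 + 14 = -210 + 14 = -196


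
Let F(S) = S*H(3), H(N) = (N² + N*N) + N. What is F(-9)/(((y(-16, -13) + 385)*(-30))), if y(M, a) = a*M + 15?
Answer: 63/6080 ≈ 0.010362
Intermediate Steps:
y(M, a) = 15 + M*a (y(M, a) = M*a + 15 = 15 + M*a)
H(N) = N + 2*N² (H(N) = (N² + N²) + N = 2*N² + N = N + 2*N²)
F(S) = 21*S (F(S) = S*(3*(1 + 2*3)) = S*(3*(1 + 6)) = S*(3*7) = S*21 = 21*S)
F(-9)/(((y(-16, -13) + 385)*(-30))) = (21*(-9))/((((15 - 16*(-13)) + 385)*(-30))) = -189*(-1/(30*((15 + 208) + 385))) = -189*(-1/(30*(223 + 385))) = -189/(608*(-30)) = -189/(-18240) = -189*(-1/18240) = 63/6080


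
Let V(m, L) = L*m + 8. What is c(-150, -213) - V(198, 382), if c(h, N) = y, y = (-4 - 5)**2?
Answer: -75563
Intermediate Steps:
V(m, L) = 8 + L*m
y = 81 (y = (-9)**2 = 81)
c(h, N) = 81
c(-150, -213) - V(198, 382) = 81 - (8 + 382*198) = 81 - (8 + 75636) = 81 - 1*75644 = 81 - 75644 = -75563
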